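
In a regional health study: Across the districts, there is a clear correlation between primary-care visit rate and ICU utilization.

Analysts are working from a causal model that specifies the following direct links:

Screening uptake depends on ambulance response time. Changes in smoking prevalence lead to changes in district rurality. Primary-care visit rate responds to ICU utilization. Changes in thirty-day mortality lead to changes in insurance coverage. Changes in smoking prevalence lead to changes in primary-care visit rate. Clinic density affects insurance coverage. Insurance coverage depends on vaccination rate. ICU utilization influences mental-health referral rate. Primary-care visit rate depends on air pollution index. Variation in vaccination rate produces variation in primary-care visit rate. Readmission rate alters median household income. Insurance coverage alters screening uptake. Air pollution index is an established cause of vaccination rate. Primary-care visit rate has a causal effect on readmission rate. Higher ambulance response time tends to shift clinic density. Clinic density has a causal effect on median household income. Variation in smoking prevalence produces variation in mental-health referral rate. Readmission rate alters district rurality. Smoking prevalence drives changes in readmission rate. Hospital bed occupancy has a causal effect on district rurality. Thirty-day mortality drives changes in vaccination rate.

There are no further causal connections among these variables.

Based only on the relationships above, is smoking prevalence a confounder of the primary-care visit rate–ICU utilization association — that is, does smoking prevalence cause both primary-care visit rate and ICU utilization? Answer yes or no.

no

Smoking prevalence has no stated causal path to ICU utilization. A confounder must cause both variables, so smoking prevalence does not qualify.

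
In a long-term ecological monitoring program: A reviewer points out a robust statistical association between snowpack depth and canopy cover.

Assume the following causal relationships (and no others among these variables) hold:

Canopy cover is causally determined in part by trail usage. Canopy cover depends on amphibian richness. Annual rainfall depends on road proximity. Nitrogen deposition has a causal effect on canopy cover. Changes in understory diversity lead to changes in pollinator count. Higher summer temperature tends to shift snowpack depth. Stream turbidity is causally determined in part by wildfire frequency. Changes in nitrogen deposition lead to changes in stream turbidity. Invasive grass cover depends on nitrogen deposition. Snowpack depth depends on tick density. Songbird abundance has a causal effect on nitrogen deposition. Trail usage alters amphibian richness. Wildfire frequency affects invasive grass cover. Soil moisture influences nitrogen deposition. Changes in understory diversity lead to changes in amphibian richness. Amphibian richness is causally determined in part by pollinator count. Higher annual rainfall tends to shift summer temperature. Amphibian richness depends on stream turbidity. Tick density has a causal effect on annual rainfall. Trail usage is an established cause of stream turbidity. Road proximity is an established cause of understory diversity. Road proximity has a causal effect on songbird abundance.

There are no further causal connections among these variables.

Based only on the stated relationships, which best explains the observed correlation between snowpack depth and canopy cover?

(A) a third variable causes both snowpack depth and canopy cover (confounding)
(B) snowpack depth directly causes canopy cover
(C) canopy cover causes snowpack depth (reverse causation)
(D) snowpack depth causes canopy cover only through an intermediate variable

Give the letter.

A

Road proximity causes snowpack depth (road proximity → annual rainfall → summer temperature → snowpack depth) and canopy cover (road proximity → songbird abundance → nitrogen deposition → canopy cover) — a common cause creating the correlation.
There is no stated path from snowpack depth to canopy cover or from canopy cover to snowpack depth, so neither direct nor reverse causation applies.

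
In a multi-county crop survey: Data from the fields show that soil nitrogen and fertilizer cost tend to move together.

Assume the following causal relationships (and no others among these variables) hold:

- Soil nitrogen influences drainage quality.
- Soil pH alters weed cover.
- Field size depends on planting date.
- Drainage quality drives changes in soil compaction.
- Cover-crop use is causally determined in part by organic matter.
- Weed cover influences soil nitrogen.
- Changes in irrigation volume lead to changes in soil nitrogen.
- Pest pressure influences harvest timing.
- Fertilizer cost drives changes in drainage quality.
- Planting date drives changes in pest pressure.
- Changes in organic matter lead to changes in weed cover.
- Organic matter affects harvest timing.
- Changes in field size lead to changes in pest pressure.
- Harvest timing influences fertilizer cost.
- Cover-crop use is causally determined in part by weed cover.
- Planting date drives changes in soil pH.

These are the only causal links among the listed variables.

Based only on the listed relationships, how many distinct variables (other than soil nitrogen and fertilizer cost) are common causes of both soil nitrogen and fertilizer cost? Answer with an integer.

2

The common causes are: organic matter (to soil nitrogen via organic matter → weed cover → soil nitrogen; to fertilizer cost via organic matter → harvest timing → fertilizer cost); planting date (to soil nitrogen via planting date → soil pH → weed cover → soil nitrogen; to fertilizer cost via planting date → pest pressure → harvest timing → fertilizer cost).
Every other variable lacks a causal path to at least one of soil nitrogen and fertilizer cost.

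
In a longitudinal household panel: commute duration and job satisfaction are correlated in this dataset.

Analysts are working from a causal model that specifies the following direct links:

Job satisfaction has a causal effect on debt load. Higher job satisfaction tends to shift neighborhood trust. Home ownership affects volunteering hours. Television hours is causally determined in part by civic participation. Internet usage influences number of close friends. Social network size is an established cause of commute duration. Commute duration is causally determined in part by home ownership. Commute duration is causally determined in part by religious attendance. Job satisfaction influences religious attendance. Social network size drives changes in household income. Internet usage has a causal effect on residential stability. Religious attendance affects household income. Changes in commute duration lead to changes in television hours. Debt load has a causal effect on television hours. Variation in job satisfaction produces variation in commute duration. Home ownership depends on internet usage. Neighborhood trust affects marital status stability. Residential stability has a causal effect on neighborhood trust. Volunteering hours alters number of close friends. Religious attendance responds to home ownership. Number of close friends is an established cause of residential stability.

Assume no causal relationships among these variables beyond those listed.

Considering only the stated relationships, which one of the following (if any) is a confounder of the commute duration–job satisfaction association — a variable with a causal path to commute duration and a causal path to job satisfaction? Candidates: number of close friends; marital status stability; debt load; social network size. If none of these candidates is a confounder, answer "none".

none

None of the listed candidates has causal paths to both commute duration and job satisfaction in the stated relationships, so none is a common cause.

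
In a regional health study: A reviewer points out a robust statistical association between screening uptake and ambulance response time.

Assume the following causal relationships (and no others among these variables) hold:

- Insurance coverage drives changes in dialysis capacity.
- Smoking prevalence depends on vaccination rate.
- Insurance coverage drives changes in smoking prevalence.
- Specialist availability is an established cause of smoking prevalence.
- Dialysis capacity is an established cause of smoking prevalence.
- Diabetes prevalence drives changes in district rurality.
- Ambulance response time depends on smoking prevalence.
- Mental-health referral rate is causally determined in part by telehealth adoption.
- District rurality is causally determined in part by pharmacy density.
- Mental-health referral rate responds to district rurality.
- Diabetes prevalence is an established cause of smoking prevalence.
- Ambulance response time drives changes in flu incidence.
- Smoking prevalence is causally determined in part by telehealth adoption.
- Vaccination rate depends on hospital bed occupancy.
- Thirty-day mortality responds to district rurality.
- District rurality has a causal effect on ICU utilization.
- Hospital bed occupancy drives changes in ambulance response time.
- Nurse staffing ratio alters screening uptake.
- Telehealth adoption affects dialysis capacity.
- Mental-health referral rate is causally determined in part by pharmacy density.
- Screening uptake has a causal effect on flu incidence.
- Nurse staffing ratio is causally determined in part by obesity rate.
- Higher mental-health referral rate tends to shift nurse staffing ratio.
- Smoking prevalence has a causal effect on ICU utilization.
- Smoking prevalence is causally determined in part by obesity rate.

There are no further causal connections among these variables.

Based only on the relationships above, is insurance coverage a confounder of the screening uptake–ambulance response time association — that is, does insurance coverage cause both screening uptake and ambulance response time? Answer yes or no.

no

Insurance coverage has no stated causal path to screening uptake. A confounder must cause both variables, so insurance coverage does not qualify.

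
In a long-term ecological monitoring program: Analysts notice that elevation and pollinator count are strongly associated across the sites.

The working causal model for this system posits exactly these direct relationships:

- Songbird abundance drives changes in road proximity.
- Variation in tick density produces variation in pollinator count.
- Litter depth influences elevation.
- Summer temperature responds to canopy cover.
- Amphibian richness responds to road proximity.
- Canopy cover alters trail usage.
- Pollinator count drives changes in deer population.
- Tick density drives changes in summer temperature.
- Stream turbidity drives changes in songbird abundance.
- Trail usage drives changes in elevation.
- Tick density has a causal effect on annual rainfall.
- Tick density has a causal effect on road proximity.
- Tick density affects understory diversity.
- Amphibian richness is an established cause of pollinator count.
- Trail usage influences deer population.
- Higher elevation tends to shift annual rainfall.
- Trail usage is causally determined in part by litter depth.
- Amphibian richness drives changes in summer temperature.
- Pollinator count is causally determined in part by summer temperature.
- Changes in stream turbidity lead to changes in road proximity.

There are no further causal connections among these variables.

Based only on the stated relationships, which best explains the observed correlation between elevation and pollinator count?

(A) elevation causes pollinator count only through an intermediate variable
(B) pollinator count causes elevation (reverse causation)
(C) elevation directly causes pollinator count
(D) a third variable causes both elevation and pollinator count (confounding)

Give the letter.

D

Canopy cover causes elevation (canopy cover → trail usage → elevation) and pollinator count (canopy cover → summer temperature → pollinator count) — a common cause creating the correlation.
There is no stated path from elevation to pollinator count or from pollinator count to elevation, so neither direct nor reverse causation applies.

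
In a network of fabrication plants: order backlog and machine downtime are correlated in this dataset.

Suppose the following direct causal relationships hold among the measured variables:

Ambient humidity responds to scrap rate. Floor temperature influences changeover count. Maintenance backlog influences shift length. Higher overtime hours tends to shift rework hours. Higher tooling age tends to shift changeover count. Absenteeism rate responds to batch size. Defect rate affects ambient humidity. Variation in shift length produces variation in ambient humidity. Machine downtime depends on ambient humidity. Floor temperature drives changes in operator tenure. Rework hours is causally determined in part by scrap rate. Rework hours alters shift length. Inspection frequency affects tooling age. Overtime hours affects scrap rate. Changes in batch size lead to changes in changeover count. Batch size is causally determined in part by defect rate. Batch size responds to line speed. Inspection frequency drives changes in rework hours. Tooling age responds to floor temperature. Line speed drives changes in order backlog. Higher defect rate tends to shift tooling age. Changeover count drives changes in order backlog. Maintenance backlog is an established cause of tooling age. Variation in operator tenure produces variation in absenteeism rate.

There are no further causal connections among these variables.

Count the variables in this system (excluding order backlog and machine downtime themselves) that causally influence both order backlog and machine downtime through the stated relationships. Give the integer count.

The common causes are: defect rate (to order backlog via defect rate → batch size → changeover count → order backlog; to machine downtime via defect rate → ambient humidity → machine downtime); inspection frequency (to order backlog via inspection frequency → tooling age → changeover count → order backlog; to machine downtime via inspection frequency → rework hours → shift length → ambient humidity → machine downtime); maintenance backlog (to order backlog via maintenance backlog → tooling age → changeover count → order backlog; to machine downtime via maintenance backlog → shift length → ambient humidity → machine downtime).
Every other variable lacks a causal path to at least one of order backlog and machine downtime.

3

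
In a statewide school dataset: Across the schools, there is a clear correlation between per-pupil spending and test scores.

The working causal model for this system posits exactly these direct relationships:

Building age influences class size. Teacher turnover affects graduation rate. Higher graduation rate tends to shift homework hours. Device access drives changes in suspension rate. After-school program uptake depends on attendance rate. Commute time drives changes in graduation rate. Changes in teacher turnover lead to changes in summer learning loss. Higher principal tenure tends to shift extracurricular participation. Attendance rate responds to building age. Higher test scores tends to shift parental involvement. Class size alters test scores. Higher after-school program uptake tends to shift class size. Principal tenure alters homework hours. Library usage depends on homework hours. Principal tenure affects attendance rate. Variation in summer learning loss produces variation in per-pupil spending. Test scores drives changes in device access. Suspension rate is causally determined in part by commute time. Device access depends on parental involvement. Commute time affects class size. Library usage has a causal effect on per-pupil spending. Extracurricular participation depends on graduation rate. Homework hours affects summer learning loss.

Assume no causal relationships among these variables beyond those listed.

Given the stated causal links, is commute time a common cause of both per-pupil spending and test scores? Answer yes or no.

yes

Commute time has a causal path to per-pupil spending (commute time → graduation rate → homework hours → library usage → per-pupil spending) and to test scores (commute time → class size → test scores), so it is a common cause of both — a confounder.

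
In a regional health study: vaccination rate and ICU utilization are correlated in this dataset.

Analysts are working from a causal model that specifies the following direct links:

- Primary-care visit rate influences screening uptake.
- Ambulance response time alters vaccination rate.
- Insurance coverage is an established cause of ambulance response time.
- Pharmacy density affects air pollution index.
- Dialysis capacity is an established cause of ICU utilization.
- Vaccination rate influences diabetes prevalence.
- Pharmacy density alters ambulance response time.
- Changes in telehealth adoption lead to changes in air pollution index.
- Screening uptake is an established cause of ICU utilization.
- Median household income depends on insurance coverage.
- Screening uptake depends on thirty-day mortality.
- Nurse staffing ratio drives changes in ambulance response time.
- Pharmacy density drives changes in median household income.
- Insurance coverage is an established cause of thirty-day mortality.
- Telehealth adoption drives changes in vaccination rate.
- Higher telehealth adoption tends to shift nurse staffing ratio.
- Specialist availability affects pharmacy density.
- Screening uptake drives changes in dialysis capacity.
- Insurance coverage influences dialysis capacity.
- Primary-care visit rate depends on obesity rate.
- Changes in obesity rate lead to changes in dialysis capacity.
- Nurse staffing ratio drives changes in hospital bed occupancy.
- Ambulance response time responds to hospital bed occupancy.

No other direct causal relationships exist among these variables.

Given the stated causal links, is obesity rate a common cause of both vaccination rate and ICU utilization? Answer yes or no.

no

Obesity rate has no stated causal path to vaccination rate. A confounder must cause both variables, so obesity rate does not qualify.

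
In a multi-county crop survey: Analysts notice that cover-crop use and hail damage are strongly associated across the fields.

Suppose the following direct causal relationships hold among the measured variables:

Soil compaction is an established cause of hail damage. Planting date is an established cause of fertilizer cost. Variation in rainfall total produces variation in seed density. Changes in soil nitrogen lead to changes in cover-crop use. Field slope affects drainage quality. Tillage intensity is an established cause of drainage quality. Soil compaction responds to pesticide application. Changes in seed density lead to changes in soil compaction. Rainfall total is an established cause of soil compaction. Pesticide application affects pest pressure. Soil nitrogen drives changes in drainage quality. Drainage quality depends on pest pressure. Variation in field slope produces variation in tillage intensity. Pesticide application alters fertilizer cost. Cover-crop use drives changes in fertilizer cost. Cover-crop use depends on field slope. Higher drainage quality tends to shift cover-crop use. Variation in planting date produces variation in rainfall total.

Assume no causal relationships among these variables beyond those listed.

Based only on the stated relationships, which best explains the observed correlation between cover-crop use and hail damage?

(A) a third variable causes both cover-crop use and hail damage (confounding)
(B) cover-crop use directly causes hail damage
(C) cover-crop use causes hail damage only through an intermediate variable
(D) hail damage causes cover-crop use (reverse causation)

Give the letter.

Pesticide application causes cover-crop use (pesticide application → pest pressure → drainage quality → cover-crop use) and hail damage (pesticide application → soil compaction → hail damage) — a common cause creating the correlation.
There is no stated path from cover-crop use to hail damage or from hail damage to cover-crop use, so neither direct nor reverse causation applies.

A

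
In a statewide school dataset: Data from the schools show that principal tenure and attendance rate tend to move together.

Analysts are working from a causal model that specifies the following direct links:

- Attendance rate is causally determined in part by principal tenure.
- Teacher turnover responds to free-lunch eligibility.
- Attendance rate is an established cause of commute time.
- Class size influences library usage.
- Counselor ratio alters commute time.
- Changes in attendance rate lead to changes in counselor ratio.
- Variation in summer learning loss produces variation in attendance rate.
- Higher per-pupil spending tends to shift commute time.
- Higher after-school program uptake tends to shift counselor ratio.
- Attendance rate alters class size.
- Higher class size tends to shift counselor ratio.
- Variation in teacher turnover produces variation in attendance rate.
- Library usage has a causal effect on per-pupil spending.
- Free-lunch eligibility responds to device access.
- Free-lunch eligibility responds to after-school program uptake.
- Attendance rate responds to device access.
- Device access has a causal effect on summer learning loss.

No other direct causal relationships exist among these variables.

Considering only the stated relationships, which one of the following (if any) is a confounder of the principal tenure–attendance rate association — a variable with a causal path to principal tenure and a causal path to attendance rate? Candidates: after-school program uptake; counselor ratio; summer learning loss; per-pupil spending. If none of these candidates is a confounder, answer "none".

None of the listed candidates has causal paths to both principal tenure and attendance rate in the stated relationships, so none is a common cause.

none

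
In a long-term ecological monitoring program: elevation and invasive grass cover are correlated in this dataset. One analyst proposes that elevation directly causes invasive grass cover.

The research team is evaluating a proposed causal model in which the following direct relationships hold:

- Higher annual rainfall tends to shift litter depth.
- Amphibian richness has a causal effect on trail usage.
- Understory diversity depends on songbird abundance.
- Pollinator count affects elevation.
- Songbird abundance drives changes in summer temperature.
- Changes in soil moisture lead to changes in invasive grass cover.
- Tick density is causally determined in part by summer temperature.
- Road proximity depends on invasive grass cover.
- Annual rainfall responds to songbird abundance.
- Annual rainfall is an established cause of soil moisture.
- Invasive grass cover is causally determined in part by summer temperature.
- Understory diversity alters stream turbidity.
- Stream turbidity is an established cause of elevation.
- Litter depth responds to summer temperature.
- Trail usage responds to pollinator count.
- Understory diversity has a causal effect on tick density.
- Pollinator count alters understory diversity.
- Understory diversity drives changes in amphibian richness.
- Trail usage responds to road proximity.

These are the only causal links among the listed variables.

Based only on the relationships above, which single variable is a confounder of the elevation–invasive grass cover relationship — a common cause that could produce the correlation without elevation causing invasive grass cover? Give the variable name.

Songbird abundance has a causal path to elevation (songbird abundance → understory diversity → stream turbidity → elevation) and a separate causal path to invasive grass cover (songbird abundance → summer temperature → invasive grass cover), so it is a common cause of both.
No stated relationship gives elevation a causal route to invasive grass cover, so the correlation is explained by the shared upstream cause rather than a direct effect.

songbird abundance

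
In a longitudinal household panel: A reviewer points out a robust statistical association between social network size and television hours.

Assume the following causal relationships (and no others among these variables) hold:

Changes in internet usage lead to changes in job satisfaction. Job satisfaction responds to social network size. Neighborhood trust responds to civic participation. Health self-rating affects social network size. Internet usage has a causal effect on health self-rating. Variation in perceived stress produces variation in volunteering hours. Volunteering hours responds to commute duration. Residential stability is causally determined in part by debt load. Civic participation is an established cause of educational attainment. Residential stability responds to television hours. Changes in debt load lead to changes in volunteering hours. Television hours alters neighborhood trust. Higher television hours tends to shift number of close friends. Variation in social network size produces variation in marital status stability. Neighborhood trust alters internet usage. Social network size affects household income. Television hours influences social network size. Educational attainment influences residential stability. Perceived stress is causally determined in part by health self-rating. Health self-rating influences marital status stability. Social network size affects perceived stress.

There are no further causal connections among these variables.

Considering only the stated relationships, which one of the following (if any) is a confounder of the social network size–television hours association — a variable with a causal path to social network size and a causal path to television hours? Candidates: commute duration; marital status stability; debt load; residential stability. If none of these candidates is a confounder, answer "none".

none

None of the listed candidates has causal paths to both social network size and television hours in the stated relationships, so none is a common cause.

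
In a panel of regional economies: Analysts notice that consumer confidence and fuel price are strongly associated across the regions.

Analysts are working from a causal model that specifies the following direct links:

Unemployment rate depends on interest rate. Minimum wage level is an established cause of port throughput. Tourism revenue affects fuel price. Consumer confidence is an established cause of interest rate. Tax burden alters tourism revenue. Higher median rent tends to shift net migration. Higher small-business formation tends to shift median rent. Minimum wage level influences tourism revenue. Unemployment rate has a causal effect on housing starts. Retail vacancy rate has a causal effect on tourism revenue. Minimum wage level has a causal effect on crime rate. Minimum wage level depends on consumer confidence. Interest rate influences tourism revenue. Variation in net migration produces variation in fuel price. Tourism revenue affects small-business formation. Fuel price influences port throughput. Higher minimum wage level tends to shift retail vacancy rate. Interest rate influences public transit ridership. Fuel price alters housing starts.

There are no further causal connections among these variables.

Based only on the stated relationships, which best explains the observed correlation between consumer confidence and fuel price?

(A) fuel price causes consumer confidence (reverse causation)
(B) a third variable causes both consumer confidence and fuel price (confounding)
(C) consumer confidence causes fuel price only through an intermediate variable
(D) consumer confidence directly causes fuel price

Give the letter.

Consumer confidence reaches fuel price through consumer confidence → interest rate → tourism revenue → fuel price — an indirect causal chain with no direct consumer confidence → fuel price link. No variable causes both consumer confidence and fuel price, so confounding is ruled out; the effect is mediated.

C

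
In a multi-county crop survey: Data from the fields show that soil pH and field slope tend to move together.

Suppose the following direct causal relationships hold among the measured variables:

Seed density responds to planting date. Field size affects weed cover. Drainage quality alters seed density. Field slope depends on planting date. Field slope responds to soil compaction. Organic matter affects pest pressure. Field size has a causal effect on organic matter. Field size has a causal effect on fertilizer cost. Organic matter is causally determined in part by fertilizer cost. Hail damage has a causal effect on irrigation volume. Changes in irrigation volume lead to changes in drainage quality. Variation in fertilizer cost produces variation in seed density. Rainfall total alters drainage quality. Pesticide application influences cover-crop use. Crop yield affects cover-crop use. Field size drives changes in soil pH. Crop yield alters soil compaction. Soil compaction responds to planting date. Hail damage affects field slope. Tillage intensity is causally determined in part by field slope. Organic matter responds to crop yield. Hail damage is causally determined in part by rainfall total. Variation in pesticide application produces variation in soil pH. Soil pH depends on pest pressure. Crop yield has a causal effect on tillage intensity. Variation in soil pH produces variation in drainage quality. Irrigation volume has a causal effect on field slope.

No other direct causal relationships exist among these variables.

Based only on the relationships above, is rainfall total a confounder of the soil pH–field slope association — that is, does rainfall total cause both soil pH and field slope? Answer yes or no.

Rainfall total has no stated causal path to soil pH. A confounder must cause both variables, so rainfall total does not qualify.

no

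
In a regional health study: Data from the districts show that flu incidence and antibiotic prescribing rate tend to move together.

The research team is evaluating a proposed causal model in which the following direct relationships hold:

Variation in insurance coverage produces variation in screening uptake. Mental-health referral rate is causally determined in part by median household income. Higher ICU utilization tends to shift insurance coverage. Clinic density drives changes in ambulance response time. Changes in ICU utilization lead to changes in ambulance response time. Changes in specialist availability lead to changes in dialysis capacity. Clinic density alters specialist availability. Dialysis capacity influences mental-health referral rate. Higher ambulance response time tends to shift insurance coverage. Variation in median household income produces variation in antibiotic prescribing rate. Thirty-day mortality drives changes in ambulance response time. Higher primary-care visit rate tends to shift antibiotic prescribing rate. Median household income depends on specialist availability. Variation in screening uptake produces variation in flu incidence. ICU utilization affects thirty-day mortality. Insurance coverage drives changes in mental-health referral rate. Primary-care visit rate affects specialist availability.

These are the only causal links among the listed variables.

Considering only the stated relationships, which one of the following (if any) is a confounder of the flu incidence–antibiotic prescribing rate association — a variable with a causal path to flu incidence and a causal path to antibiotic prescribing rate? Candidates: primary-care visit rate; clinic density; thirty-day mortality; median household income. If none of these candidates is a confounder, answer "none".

clinic density

Clinic density causes flu incidence (clinic density → ambulance response time → insurance coverage → screening uptake → flu incidence) and also causes antibiotic prescribing rate (clinic density → specialist availability → median household income → antibiotic prescribing rate); it is a common cause of both.
Each of the other candidates lacks a causal path to at least one of flu incidence and antibiotic prescribing rate, so they do not confound the relationship.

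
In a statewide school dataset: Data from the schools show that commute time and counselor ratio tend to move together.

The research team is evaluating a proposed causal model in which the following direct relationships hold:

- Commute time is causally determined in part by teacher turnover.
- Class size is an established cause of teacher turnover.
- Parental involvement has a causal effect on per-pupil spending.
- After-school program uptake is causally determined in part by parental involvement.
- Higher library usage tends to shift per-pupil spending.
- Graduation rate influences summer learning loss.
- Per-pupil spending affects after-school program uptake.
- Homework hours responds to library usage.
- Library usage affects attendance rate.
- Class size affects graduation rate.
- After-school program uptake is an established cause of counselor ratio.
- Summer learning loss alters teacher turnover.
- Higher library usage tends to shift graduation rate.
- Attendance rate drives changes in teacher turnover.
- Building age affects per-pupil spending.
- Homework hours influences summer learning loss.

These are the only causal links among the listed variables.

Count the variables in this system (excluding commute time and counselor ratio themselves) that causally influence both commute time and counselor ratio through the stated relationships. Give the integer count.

The common causes are: library usage (to commute time via library usage → attendance rate → teacher turnover → commute time; to counselor ratio via library usage → per-pupil spending → after-school program uptake → counselor ratio).
Every other variable lacks a causal path to at least one of commute time and counselor ratio.

1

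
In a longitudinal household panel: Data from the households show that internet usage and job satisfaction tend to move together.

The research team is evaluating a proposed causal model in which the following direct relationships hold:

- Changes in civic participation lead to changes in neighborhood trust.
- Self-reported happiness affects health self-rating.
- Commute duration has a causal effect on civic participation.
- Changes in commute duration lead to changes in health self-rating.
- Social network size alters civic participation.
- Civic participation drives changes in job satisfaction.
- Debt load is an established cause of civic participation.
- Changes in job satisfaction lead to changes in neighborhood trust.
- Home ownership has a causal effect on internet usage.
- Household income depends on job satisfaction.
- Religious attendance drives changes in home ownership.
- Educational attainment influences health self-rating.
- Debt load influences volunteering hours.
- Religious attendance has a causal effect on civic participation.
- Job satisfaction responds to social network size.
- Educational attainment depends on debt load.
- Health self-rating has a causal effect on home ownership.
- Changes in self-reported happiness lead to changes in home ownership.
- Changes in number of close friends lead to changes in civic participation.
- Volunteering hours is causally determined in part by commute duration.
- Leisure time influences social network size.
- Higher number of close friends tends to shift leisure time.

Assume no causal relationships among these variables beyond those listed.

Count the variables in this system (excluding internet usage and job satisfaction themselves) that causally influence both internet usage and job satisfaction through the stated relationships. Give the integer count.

The common causes are: commute duration (to internet usage via commute duration → health self-rating → home ownership → internet usage; to job satisfaction via commute duration → civic participation → job satisfaction); debt load (to internet usage via debt load → educational attainment → health self-rating → home ownership → internet usage; to job satisfaction via debt load → civic participation → job satisfaction); religious attendance (to internet usage via religious attendance → home ownership → internet usage; to job satisfaction via religious attendance → civic participation → job satisfaction).
Every other variable lacks a causal path to at least one of internet usage and job satisfaction.

3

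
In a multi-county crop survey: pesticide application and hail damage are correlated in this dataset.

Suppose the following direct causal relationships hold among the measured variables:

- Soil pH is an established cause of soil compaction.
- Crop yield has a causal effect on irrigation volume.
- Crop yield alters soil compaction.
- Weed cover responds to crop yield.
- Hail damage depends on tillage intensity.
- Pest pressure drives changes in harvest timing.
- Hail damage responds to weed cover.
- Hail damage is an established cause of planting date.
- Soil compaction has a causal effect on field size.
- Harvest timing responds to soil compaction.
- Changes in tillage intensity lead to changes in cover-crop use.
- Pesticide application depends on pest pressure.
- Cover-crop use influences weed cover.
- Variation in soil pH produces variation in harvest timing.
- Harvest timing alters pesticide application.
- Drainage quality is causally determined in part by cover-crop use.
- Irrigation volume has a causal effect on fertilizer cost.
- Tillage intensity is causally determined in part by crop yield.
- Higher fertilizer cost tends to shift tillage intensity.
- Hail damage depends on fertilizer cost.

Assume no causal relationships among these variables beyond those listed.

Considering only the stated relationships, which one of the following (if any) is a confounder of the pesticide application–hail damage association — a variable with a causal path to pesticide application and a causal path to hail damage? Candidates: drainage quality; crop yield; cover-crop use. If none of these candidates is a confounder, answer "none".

Crop yield causes pesticide application (crop yield → soil compaction → harvest timing → pesticide application) and also causes hail damage (crop yield → weed cover → hail damage); it is a common cause of both.
Each of the other candidates lacks a causal path to at least one of pesticide application and hail damage, so they do not confound the relationship.

crop yield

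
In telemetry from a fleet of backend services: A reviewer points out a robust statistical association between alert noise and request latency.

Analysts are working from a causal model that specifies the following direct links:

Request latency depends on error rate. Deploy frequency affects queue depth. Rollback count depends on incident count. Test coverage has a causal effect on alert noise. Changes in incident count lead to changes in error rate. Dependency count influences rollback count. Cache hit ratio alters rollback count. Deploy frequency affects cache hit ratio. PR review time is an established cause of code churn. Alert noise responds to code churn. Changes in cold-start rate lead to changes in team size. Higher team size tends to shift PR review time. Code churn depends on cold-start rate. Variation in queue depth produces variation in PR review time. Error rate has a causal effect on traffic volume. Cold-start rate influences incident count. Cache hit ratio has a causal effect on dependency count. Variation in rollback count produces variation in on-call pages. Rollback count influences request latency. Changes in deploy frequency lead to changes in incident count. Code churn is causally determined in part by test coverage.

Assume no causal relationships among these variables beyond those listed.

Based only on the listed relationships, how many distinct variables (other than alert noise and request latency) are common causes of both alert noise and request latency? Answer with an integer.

The common causes are: cold-start rate (to alert noise via cold-start rate → code churn → alert noise; to request latency via cold-start rate → incident count → rollback count → request latency); deploy frequency (to alert noise via deploy frequency → queue depth → PR review time → code churn → alert noise; to request latency via deploy frequency → cache hit ratio → rollback count → request latency).
Every other variable lacks a causal path to at least one of alert noise and request latency.

2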